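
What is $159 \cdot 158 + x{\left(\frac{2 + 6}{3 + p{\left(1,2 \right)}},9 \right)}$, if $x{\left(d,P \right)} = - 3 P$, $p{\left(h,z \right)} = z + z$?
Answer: $25095$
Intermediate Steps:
$p{\left(h,z \right)} = 2 z$
$159 \cdot 158 + x{\left(\frac{2 + 6}{3 + p{\left(1,2 \right)}},9 \right)} = 159 \cdot 158 - 27 = 25122 - 27 = 25095$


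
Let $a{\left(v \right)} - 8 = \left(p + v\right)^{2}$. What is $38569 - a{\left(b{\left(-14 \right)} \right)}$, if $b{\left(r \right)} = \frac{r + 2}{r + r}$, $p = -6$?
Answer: $\frac{1887968}{49} \approx 38530.0$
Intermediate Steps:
$b{\left(r \right)} = \frac{2 + r}{2 r}$
$a{\left(v \right)} = 8 + \left(-6 + v\right)^{2}$
$38569 - a{\left(b{\left(-14 \right)} \right)} = 38569 - \left(8 + \left(-6 + \frac{2 - 14}{2 \left(-14\right)}\right)^{2}\right) = 38569 - \left(8 + \left(-6 + \frac{1}{2} \left(- \frac{1}{14}\right) \left(-12\right)\right)^{2}\right) = 38569 - \left(8 + \left(-6 + \frac{3}{7}\right)^{2}\right) = 38569 - \left(8 + \left(- \frac{39}{7}\right)^{2}\right) = 38569 - \left(8 + \frac{1521}{49}\right) = 38569 - \frac{1913}{49} = \frac{1887968}{49}$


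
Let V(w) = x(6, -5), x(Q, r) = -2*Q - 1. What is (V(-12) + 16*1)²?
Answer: 9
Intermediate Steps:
x(Q, r) = -1 - 2*Q
V(w) = -13 (V(w) = -1 - 2*6 = -1 - 12 = -13)
(V(-12) + 16*1)² = (-13 + 16*1)² = (-13 + 16)² = 3² = 9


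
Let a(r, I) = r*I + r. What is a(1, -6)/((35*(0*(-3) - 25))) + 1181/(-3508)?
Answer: -203167/613900 ≈ -0.33095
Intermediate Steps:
a(r, I) = r + I*r (a(r, I) = I*r + r = r + I*r)
a(1, -6)/((35*(0*(-3) - 25))) + 1181/(-3508) = (1*(1 - 6))/((35*(0*(-3) - 25))) + 1181/(-3508) = (1*(-5))/((35*(0 - 25))) + 1181*(-1/3508) = -5/(35*(-25)) - 1181/3508 = -5/(-875) - 1181/3508 = -5*(-1/875) - 1181/3508 = 1/175 - 1181/3508 = -203167/613900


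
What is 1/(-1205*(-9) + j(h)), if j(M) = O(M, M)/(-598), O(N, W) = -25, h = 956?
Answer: 598/6485335 ≈ 9.2208e-5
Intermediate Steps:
j(M) = 25/598 (j(M) = -25/(-598) = -25*(-1/598) = 25/598)
1/(-1205*(-9) + j(h)) = 1/(-1205*(-9) + 25/598) = 1/(10845 + 25/598) = 1/(6485335/598) = 598/6485335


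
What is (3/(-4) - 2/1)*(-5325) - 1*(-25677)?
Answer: 161283/4 ≈ 40321.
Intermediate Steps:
(3/(-4) - 2/1)*(-5325) - 1*(-25677) = (3*(-¼) - 2*1)*(-5325) + 25677 = (-¾ - 2)*(-5325) + 25677 = -11/4*(-5325) + 25677 = 58575/4 + 25677 = 161283/4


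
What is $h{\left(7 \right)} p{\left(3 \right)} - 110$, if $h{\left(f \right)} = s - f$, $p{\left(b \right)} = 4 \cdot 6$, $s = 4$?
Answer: $-182$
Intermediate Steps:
$p{\left(b \right)} = 24$
$h{\left(f \right)} = 4 - f$
$h{\left(7 \right)} p{\left(3 \right)} - 110 = \left(4 - 7\right) 24 - 110 = \left(-3\right) 24 - 110 = -72 - 110 = -182$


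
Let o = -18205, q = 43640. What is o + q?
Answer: 25435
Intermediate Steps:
o + q = -18205 + 43640 = 25435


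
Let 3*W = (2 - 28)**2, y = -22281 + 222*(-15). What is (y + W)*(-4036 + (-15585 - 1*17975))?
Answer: 954399524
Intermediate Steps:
y = -25611 (y = -22281 - 3330 = -25611)
W = 676/3 (W = (2 - 28)**2/3 = (1/3)*(-26)**2 = (1/3)*676 = 676/3 ≈ 225.33)
(y + W)*(-4036 + (-15585 - 1*17975)) = (-25611 + 676/3)*(-4036 + (-15585 - 1*17975)) = -76157*(-4036 + (-15585 - 17975))/3 = -76157*(-4036 - 33560)/3 = -76157/3*(-37596) = 954399524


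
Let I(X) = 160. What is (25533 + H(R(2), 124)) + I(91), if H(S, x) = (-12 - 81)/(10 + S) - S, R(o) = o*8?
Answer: 667509/26 ≈ 25673.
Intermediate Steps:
R(o) = 8*o
H(S, x) = -S - 93/(10 + S) (H(S, x) = -93/(10 + S) - S = -S - 93/(10 + S))
(25533 + H(R(2), 124)) + I(91) = (25533 + (-93 - (8*2)**2 - 80*2)/(10 + 8*2)) + 160 = (25533 + (-93 - 1*16**2 - 10*16)/(10 + 16)) + 160 = (25533 + (-93 - 1*256 - 160)/26) + 160 = (25533 + (-93 - 256 - 160)/26) + 160 = (25533 + (1/26)*(-509)) + 160 = (25533 - 509/26) + 160 = 663349/26 + 160 = 667509/26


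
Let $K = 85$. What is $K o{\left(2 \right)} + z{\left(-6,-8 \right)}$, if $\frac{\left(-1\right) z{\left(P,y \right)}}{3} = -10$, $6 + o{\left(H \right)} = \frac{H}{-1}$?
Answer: $-650$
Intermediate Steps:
$o{\left(H \right)} = -6 - H$ ($o{\left(H \right)} = -6 + \frac{H}{-1} = -6 + H \left(-1\right) = -6 - H$)
$z{\left(P,y \right)} = 30$ ($z{\left(P,y \right)} = \left(-3\right) \left(-10\right) = 30$)
$K o{\left(2 \right)} + z{\left(-6,-8 \right)} = 85 \left(-6 - 2\right) + 30 = 85 \left(-8\right) + 30 = -680 + 30 = -650$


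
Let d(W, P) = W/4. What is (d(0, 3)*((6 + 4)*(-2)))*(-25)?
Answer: 0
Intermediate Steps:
d(W, P) = W/4 (d(W, P) = W*(¼) = W/4)
(d(0, 3)*((6 + 4)*(-2)))*(-25) = (((¼)*0)*((6 + 4)*(-2)))*(-25) = (0*(10*(-2)))*(-25) = (0*(-20))*(-25) = 0*(-25) = 0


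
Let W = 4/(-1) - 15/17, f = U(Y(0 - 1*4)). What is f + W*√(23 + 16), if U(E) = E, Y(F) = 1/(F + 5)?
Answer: 1 - 83*√39/17 ≈ -29.490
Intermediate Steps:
Y(F) = 1/(5 + F)
f = 1 (f = 1/(5 + (0 - 1*4)) = 1/(5 + (0 - 4)) = 1/(5 - 4) = 1/1 = 1)
W = -83/17 (W = 4*(-1) - 15*1/17 = -4 - 15/17 = -83/17 ≈ -4.8824)
f + W*√(23 + 16) = 1 - 83*√(23 + 16)/17 = 1 - 83*√39/17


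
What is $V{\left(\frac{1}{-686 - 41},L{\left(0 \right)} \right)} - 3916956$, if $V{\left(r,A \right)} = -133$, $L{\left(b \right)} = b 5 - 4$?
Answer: $-3917089$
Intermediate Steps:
$L{\left(b \right)} = -4 + 5 b$ ($L{\left(b \right)} = 5 b - 4 = -4 + 5 b$)
$V{\left(\frac{1}{-686 - 41},L{\left(0 \right)} \right)} - 3916956 = -133 - 3916956 = -3917089$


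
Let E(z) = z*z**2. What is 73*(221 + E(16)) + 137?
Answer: 315278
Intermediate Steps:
E(z) = z**3
73*(221 + E(16)) + 137 = 73*(221 + 16**3) + 137 = 73*(221 + 4096) + 137 = 73*4317 + 137 = 315141 + 137 = 315278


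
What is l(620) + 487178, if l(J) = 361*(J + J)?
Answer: 934818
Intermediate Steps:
l(J) = 722*J (l(J) = 361*(2*J) = 722*J)
l(620) + 487178 = 722*620 + 487178 = 447640 + 487178 = 934818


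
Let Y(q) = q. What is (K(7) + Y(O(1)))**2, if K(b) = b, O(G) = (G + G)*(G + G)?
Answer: 121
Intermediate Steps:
O(G) = 4*G**2 (O(G) = (2*G)*(2*G) = 4*G**2)
(K(7) + Y(O(1)))**2 = (7 + 4*1**2)**2 = (7 + 4*1)**2 = (7 + 4)**2 = 11**2 = 121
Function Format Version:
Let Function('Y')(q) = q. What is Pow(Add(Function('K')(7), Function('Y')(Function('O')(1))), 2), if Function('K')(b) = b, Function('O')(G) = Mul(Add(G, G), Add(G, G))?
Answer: 121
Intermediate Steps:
Function('O')(G) = Mul(4, Pow(G, 2)) (Function('O')(G) = Mul(Mul(2, G), Mul(2, G)) = Mul(4, Pow(G, 2)))
Pow(Add(Function('K')(7), Function('Y')(Function('O')(1))), 2) = Pow(Add(7, Mul(4, Pow(1, 2))), 2) = Pow(Add(7, Mul(4, 1)), 2) = Pow(Add(7, 4), 2) = Pow(11, 2) = 121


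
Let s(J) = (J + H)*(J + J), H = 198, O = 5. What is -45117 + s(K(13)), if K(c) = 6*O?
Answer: -31437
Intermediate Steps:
K(c) = 30 (K(c) = 6*5 = 30)
s(J) = 2*J*(198 + J) (s(J) = (J + 198)*(J + J) = (198 + J)*(2*J) = 2*J*(198 + J))
-45117 + s(K(13)) = -45117 + 2*30*(198 + 30) = -45117 + 2*30*228 = -45117 + 13680 = -31437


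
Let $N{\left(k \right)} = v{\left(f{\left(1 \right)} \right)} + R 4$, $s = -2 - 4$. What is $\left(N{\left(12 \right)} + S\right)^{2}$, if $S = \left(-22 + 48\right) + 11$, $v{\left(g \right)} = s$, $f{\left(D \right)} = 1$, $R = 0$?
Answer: $961$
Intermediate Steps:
$s = -6$ ($s = -2 - 4 = -6$)
$v{\left(g \right)} = -6$
$N{\left(k \right)} = -6$ ($N{\left(k \right)} = -6 + 0 \cdot 4 = -6 + 0 = -6$)
$S = 37$ ($S = 26 + 11 = 37$)
$\left(N{\left(12 \right)} + S\right)^{2} = \left(-6 + 37\right)^{2} = 31^{2} = 961$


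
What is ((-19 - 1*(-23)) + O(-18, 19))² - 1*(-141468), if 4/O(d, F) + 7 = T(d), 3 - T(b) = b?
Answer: 6932832/49 ≈ 1.4149e+5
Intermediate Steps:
T(b) = 3 - b
O(d, F) = 4/(-4 - d) (O(d, F) = 4/(-7 + (3 - d)) = 4/(-4 - d))
((-19 - 1*(-23)) + O(-18, 19))² - 1*(-141468) = ((-19 - 1*(-23)) - 4/(4 - 18))² - 1*(-141468) = ((-19 + 23) - 4/(-14))² + 141468 = (4 - 4*(-1/14))² + 141468 = (4 + 2/7)² + 141468 = (30/7)² + 141468 = 900/49 + 141468 = 6932832/49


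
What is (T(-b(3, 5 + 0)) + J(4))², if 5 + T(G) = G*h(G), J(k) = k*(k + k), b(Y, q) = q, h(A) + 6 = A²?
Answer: 4624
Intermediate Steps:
h(A) = -6 + A²
J(k) = 2*k² (J(k) = k*(2*k) = 2*k²)
T(G) = -5 + G*(-6 + G²)
(T(-b(3, 5 + 0)) + J(4))² = ((-5 + (-(5 + 0))*(-6 + (-(5 + 0))²)) + 2*4²)² = ((-5 + (-1*5)*(-6 + (-1*5)²)) + 2*16)² = ((-5 - 5*(-6 + (-5)²)) + 32)² = ((-5 - 5*(-6 + 25)) + 32)² = ((-5 - 5*19) + 32)² = ((-5 - 95) + 32)² = (-100 + 32)² = (-68)² = 4624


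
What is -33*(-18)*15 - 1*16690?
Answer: -7780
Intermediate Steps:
-33*(-18)*15 - 1*16690 = 594*15 - 16690 = 8910 - 16690 = -7780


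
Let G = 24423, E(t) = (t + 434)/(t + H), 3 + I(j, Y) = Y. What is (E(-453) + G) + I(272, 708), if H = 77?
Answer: 9448147/376 ≈ 25128.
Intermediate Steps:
I(j, Y) = -3 + Y
E(t) = (434 + t)/(77 + t) (E(t) = (t + 434)/(t + 77) = (434 + t)/(77 + t))
(E(-453) + G) + I(272, 708) = ((434 - 453)/(77 - 453) + 24423) + (-3 + 708) = (-19/(-376) + 24423) + 705 = (-1/376*(-19) + 24423) + 705 = (19/376 + 24423) + 705 = 9183067/376 + 705 = 9448147/376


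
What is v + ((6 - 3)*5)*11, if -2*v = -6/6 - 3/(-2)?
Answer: 659/4 ≈ 164.75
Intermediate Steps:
v = -¼ (v = -(-6/6 - 3/(-2))/2 = -(-6*⅙ - 3*(-½))/2 = -(-1 + 3/2)/2 = -½*½ = -¼ ≈ -0.25000)
v + ((6 - 3)*5)*11 = -¼ + ((6 - 3)*5)*11 = -¼ + (3*5)*11 = -¼ + 15*11 = -¼ + 165 = 659/4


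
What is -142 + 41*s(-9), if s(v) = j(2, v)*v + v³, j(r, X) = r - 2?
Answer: -30031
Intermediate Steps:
j(r, X) = -2 + r
s(v) = v³ (s(v) = (-2 + 2)*v + v³ = 0*v + v³ = 0 + v³ = v³)
-142 + 41*s(-9) = -142 + 41*(-9)³ = -142 + 41*(-729) = -142 - 29889 = -30031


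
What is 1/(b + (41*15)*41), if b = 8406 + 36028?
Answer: 1/69649 ≈ 1.4358e-5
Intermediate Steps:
b = 44434
1/(b + (41*15)*41) = 1/(44434 + (41*15)*41) = 1/(44434 + 615*41) = 1/(44434 + 25215) = 1/69649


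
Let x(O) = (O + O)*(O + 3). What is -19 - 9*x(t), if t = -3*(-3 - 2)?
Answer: -4879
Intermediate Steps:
t = 15 (t = -3*(-5) = 15)
x(O) = 2*O*(3 + O) (x(O) = (2*O)*(3 + O) = 2*O*(3 + O))
-19 - 9*x(t) = -19 - 18*15*(3 + 15) = -19 - 18*15*18 = -19 - 9*540 = -19 - 4860 = -4879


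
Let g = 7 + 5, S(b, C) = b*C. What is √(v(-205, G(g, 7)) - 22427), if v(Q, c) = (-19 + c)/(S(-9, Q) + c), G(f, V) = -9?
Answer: 20*I*√1312485/153 ≈ 149.76*I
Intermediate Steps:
S(b, C) = C*b
g = 12
v(Q, c) = (-19 + c)/(c - 9*Q) (v(Q, c) = (-19 + c)/(Q*(-9) + c) = (-19 + c)/(-9*Q + c) = (-19 + c)/(c - 9*Q))
√(v(-205, G(g, 7)) - 22427) = √((-19 - 9)/(-9 - 9*(-205)) - 22427) = √(-28/(-9 + 1845) - 22427) = √(-28/1836 - 22427) = √((1/1836)*(-28) - 22427) = √(-7/459 - 22427) = √(-10294000/459) = 20*I*√1312485/153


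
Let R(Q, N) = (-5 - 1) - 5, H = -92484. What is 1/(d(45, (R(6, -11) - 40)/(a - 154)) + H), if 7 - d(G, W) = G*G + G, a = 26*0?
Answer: -1/94547 ≈ -1.0577e-5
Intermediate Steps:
R(Q, N) = -11 (R(Q, N) = -6 - 5 = -11)
a = 0
d(G, W) = 7 - G - G**2 (d(G, W) = 7 - (G*G + G) = 7 - (G**2 + G) = 7 - (G + G**2) = 7 + (-G - G**2) = 7 - G - G**2)
1/(d(45, (R(6, -11) - 40)/(a - 154)) + H) = 1/((7 - 1*45 - 1*45**2) - 92484) = 1/((7 - 45 - 1*2025) - 92484) = 1/((7 - 45 - 2025) - 92484) = 1/(-2063 - 92484) = 1/(-94547) = -1/94547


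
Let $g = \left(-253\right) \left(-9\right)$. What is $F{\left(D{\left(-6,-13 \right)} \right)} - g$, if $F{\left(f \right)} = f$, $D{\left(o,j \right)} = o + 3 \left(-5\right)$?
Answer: $-2298$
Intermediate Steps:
$D{\left(o,j \right)} = -15 + o$ ($D{\left(o,j \right)} = o - 15 = -15 + o$)
$g = 2277$
$F{\left(D{\left(-6,-13 \right)} \right)} - g = \left(-15 - 6\right) - 2277 = -21 - 2277 = -2298$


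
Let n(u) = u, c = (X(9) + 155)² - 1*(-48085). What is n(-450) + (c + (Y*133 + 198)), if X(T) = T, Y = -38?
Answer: 69675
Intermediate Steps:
c = 74981 (c = (9 + 155)² - 1*(-48085) = 164² + 48085 = 26896 + 48085 = 74981)
n(-450) + (c + (Y*133 + 198)) = -450 + (74981 + (-38*133 + 198)) = -450 + (74981 + (-5054 + 198)) = -450 + (74981 - 4856) = -450 + 70125 = 69675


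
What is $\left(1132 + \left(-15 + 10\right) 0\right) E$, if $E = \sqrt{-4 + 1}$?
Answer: $1132 i \sqrt{3} \approx 1960.7 i$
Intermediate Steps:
$E = i \sqrt{3}$ ($E = \sqrt{-3} = i \sqrt{3} \approx 1.732 i$)
$\left(1132 + \left(-15 + 10\right) 0\right) E = \left(1132 + \left(-15 + 10\right) 0\right) i \sqrt{3} = \left(1132 - 0\right) i \sqrt{3} = \left(1132 + 0\right) i \sqrt{3} = 1132 i \sqrt{3}$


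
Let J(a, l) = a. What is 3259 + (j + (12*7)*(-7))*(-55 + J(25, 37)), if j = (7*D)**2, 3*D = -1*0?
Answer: 20899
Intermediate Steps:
D = 0 (D = (-1*0)/3 = (1/3)*0 = 0)
j = 0 (j = (7*0)**2 = 0**2 = 0)
3259 + (j + (12*7)*(-7))*(-55 + J(25, 37)) = 3259 + (0 + (12*7)*(-7))*(-55 + 25) = 3259 + (0 + 84*(-7))*(-30) = 3259 + (0 - 588)*(-30) = 3259 - 588*(-30) = 3259 + 17640 = 20899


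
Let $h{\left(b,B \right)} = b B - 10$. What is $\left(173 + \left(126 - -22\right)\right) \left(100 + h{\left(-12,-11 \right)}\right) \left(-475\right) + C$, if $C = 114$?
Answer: $-33849336$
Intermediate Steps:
$h{\left(b,B \right)} = -10 + B b$ ($h{\left(b,B \right)} = B b - 10 = -10 + B b$)
$\left(173 + \left(126 - -22\right)\right) \left(100 + h{\left(-12,-11 \right)}\right) \left(-475\right) + C = \left(173 + \left(126 - -22\right)\right) \left(100 - -122\right) \left(-475\right) + 114 = \left(173 + \left(126 + 22\right)\right) \left(100 + \left(-10 + 132\right)\right) \left(-475\right) + 114 = \left(173 + 148\right) \left(100 + 122\right) \left(-475\right) + 114 = 321 \cdot 222 \left(-475\right) + 114 = 71262 \left(-475\right) + 114 = -33849450 + 114 = -33849336$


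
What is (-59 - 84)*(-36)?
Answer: 5148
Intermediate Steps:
(-59 - 84)*(-36) = -143*(-36) = 5148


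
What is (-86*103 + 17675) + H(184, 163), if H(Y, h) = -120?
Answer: 8697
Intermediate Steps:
(-86*103 + 17675) + H(184, 163) = (-86*103 + 17675) - 120 = (-8858 + 17675) - 120 = 8817 - 120 = 8697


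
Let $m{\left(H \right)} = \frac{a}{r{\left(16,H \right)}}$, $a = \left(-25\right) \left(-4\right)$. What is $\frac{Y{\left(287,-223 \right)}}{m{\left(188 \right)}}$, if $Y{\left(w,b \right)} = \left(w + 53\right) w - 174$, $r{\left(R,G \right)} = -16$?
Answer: $- \frac{389624}{25} \approx -15585.0$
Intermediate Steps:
$a = 100$
$m{\left(H \right)} = - \frac{25}{4}$ ($m{\left(H \right)} = \frac{100}{-16} = 100 \left(- \frac{1}{16}\right) = - \frac{25}{4}$)
$Y{\left(w,b \right)} = -174 + w \left(53 + w\right)$ ($Y{\left(w,b \right)} = \left(53 + w\right) w - 174 = w \left(53 + w\right) - 174 = -174 + w \left(53 + w\right)$)
$\frac{Y{\left(287,-223 \right)}}{m{\left(188 \right)}} = \frac{-174 + 287^{2} + 53 \cdot 287}{- \frac{25}{4}} = \left(-174 + 82369 + 15211\right) \left(- \frac{4}{25}\right) = 97406 \left(- \frac{4}{25}\right) = - \frac{389624}{25}$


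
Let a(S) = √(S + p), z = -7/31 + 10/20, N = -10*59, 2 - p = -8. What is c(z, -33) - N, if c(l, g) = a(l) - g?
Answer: 623 + 7*√806/62 ≈ 626.21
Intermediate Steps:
p = 10 (p = 2 - 1*(-8) = 2 + 8 = 10)
N = -590
z = 17/62 (z = -7*1/31 + 10*(1/20) = -7/31 + ½ = 17/62 ≈ 0.27419)
a(S) = √(10 + S) (a(S) = √(S + 10) = √(10 + S))
c(l, g) = √(10 + l) - g
c(z, -33) - N = (√(10 + 17/62) - 1*(-33)) - 1*(-590) = (√(637/62) + 33) + 590 = (7*√806/62 + 33) + 590 = (33 + 7*√806/62) + 590 = 623 + 7*√806/62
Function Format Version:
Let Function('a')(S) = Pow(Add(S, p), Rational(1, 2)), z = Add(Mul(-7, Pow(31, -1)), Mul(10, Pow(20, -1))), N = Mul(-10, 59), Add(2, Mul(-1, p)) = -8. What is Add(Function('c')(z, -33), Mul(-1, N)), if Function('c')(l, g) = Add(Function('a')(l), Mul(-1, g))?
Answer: Add(623, Mul(Rational(7, 62), Pow(806, Rational(1, 2)))) ≈ 626.21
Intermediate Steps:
p = 10 (p = Add(2, Mul(-1, -8)) = Add(2, 8) = 10)
N = -590
z = Rational(17, 62) (z = Add(Mul(-7, Rational(1, 31)), Mul(10, Rational(1, 20))) = Add(Rational(-7, 31), Rational(1, 2)) = Rational(17, 62) ≈ 0.27419)
Function('a')(S) = Pow(Add(10, S), Rational(1, 2)) (Function('a')(S) = Pow(Add(S, 10), Rational(1, 2)) = Pow(Add(10, S), Rational(1, 2)))
Function('c')(l, g) = Add(Pow(Add(10, l), Rational(1, 2)), Mul(-1, g))
Add(Function('c')(z, -33), Mul(-1, N)) = Add(Add(Pow(Add(10, Rational(17, 62)), Rational(1, 2)), Mul(-1, -33)), Mul(-1, -590)) = Add(Add(Pow(Rational(637, 62), Rational(1, 2)), 33), 590) = Add(Add(Mul(Rational(7, 62), Pow(806, Rational(1, 2))), 33), 590) = Add(Add(33, Mul(Rational(7, 62), Pow(806, Rational(1, 2)))), 590) = Add(623, Mul(Rational(7, 62), Pow(806, Rational(1, 2))))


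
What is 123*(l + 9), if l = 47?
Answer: 6888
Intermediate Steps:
123*(l + 9) = 123*(47 + 9) = 123*56 = 6888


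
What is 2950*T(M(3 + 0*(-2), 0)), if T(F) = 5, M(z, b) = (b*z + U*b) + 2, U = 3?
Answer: 14750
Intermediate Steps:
M(z, b) = 2 + 3*b + b*z (M(z, b) = (b*z + 3*b) + 2 = (3*b + b*z) + 2 = 2 + 3*b + b*z)
2950*T(M(3 + 0*(-2), 0)) = 2950*5 = 14750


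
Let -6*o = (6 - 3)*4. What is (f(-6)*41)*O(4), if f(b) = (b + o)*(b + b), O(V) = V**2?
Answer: 62976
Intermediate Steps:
o = -2 (o = -(6 - 3)*4/6 = -4/2 = -1/6*12 = -2)
f(b) = 2*b*(-2 + b) (f(b) = (b - 2)*(b + b) = (-2 + b)*(2*b) = 2*b*(-2 + b))
(f(-6)*41)*O(4) = ((2*(-6)*(-2 - 6))*41)*4**2 = ((2*(-6)*(-8))*41)*16 = (96*41)*16 = 3936*16 = 62976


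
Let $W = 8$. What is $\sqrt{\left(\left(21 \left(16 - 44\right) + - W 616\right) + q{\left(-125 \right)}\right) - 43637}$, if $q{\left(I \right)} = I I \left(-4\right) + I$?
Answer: $i \sqrt{111778} \approx 334.33 i$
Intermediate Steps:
$q{\left(I \right)} = I - 4 I^{2}$ ($q{\left(I \right)} = I \left(- 4 I\right) + I = - 4 I^{2} + I = I - 4 I^{2}$)
$\sqrt{\left(\left(21 \left(16 - 44\right) + - W 616\right) + q{\left(-125 \right)}\right) - 43637} = \sqrt{\left(\left(21 \left(16 - 44\right) + \left(-1\right) 8 \cdot 616\right) - 125 \left(1 - -500\right)\right) - 43637} = \sqrt{\left(\left(21 \left(-28\right) - 4928\right) - 125 \left(1 + 500\right)\right) - 43637} = \sqrt{\left(\left(-588 - 4928\right) - 62625\right) - 43637} = \sqrt{\left(-5516 - 62625\right) - 43637} = \sqrt{-68141 - 43637} = \sqrt{-111778} = i \sqrt{111778}$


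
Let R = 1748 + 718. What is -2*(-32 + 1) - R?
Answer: -2404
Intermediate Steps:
R = 2466
-2*(-32 + 1) - R = -2*(-32 + 1) - 1*2466 = -2*(-31) - 2466 = 62 - 2466 = -2404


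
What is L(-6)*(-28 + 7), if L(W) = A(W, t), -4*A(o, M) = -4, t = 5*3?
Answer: -21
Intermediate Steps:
t = 15
A(o, M) = 1 (A(o, M) = -1/4*(-4) = 1)
L(W) = 1
L(-6)*(-28 + 7) = 1*(-28 + 7) = 1*(-21) = -21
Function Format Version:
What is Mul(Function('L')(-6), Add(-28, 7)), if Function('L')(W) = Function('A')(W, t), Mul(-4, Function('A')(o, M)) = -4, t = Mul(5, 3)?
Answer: -21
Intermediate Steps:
t = 15
Function('A')(o, M) = 1 (Function('A')(o, M) = Mul(Rational(-1, 4), -4) = 1)
Function('L')(W) = 1
Mul(Function('L')(-6), Add(-28, 7)) = Mul(1, Add(-28, 7)) = Mul(1, -21) = -21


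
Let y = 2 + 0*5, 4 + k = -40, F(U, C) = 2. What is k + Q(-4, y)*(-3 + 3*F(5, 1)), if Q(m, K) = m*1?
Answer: -56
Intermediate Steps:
k = -44 (k = -4 - 40 = -44)
y = 2 (y = 2 + 0 = 2)
Q(m, K) = m
k + Q(-4, y)*(-3 + 3*F(5, 1)) = -44 - 4*(-3 + 3*2) = -44 - 4*(-3 + 6) = -44 - 4*3 = -44 - 12 = -56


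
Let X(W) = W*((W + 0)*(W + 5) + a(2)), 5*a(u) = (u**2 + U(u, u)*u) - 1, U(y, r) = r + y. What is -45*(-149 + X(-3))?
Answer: 6192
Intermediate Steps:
a(u) = -1/5 + 3*u**2/5 (a(u) = ((u**2 + (u + u)*u) - 1)/5 = ((u**2 + (2*u)*u) - 1)/5 = ((u**2 + 2*u**2) - 1)/5 = (3*u**2 - 1)/5 = (-1 + 3*u**2)/5 = -1/5 + 3*u**2/5)
X(W) = W*(11/5 + W*(5 + W)) (X(W) = W*((W + 0)*(W + 5) + (-1/5 + (3/5)*2**2)) = W*(W*(5 + W) + (-1/5 + (3/5)*4)) = W*(W*(5 + W) + (-1/5 + 12/5)) = W*(W*(5 + W) + 11/5) = W*(11/5 + W*(5 + W)))
-45*(-149 + X(-3)) = -45*(-149 + (1/5)*(-3)*(11 + 5*(-3)**2 + 25*(-3))) = -45*(-149 + (1/5)*(-3)*(11 + 5*9 - 75)) = -45*(-149 + (1/5)*(-3)*(11 + 45 - 75)) = -45*(-149 + (1/5)*(-3)*(-19)) = -45*(-149 + 57/5) = -45*(-688/5) = 6192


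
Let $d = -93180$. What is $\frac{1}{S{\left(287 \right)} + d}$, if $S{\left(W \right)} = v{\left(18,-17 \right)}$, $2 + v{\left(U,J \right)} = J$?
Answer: $- \frac{1}{93199} \approx -1.073 \cdot 10^{-5}$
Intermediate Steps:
$v{\left(U,J \right)} = -2 + J$
$S{\left(W \right)} = -19$ ($S{\left(W \right)} = -2 - 17 = -19$)
$\frac{1}{S{\left(287 \right)} + d} = \frac{1}{-19 - 93180} = \frac{1}{-93199} = - \frac{1}{93199}$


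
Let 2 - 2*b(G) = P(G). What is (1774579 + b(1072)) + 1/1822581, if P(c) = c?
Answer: 3233338887565/1822581 ≈ 1.7740e+6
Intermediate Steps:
b(G) = 1 - G/2
(1774579 + b(1072)) + 1/1822581 = (1774579 + (1 - ½*1072)) + 1/1822581 = (1774579 + (1 - 536)) + 1/1822581 = (1774579 - 535) + 1/1822581 = 1774044 + 1/1822581 = 3233338887565/1822581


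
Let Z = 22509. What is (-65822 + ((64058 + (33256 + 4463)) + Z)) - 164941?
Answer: -106477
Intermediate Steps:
(-65822 + ((64058 + (33256 + 4463)) + Z)) - 164941 = (-65822 + ((64058 + (33256 + 4463)) + 22509)) - 164941 = (-65822 + ((64058 + 37719) + 22509)) - 164941 = (-65822 + (101777 + 22509)) - 164941 = (-65822 + 124286) - 164941 = 58464 - 164941 = -106477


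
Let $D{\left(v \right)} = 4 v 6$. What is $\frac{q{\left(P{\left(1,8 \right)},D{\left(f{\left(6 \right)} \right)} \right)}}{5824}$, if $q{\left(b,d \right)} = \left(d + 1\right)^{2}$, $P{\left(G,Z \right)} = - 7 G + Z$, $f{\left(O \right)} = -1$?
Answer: $\frac{529}{5824} \approx 0.090831$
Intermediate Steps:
$D{\left(v \right)} = 24 v$
$P{\left(G,Z \right)} = Z - 7 G$
$q{\left(b,d \right)} = \left(1 + d\right)^{2}$
$\frac{q{\left(P{\left(1,8 \right)},D{\left(f{\left(6 \right)} \right)} \right)}}{5824} = \frac{\left(1 + 24 \left(-1\right)\right)^{2}}{5824} = \left(1 - 24\right)^{2} \cdot \frac{1}{5824} = \left(-23\right)^{2} \cdot \frac{1}{5824} = 529 \cdot \frac{1}{5824} = \frac{529}{5824}$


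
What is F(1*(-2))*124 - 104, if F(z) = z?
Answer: -352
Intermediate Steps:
F(1*(-2))*124 - 104 = (1*(-2))*124 - 104 = -2*124 - 104 = -248 - 104 = -352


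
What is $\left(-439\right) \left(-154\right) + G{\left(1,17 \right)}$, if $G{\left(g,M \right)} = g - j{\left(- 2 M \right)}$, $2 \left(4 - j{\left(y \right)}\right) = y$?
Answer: $67586$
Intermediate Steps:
$j{\left(y \right)} = 4 - \frac{y}{2}$
$G{\left(g,M \right)} = -4 + g - M$ ($G{\left(g,M \right)} = g - \left(4 - \frac{\left(-2\right) M}{2}\right) = g - \left(4 + M\right) = -4 + g - M$)
$\left(-439\right) \left(-154\right) + G{\left(1,17 \right)} = \left(-439\right) \left(-154\right) - 20 = 67606 - 20 = 67586$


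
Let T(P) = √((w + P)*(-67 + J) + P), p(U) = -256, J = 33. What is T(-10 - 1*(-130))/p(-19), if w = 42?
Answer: -I*√1347/128 ≈ -0.28673*I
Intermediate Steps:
T(P) = √(-1428 - 33*P) (T(P) = √((42 + P)*(-67 + 33) + P) = √((42 + P)*(-34) + P) = √((-1428 - 34*P) + P) = √(-1428 - 33*P))
T(-10 - 1*(-130))/p(-19) = √(-1428 - 33*(-10 - 1*(-130)))/(-256) = √(-1428 - 33*(-10 + 130))*(-1/256) = √(-1428 - 33*120)*(-1/256) = √(-1428 - 3960)*(-1/256) = √(-5388)*(-1/256) = (2*I*√1347)*(-1/256) = -I*√1347/128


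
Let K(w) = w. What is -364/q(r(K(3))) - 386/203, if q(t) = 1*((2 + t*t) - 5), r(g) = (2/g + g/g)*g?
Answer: -41192/2233 ≈ -18.447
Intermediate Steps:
r(g) = g*(1 + 2/g) (r(g) = (2/g + 1)*g = (1 + 2/g)*g = g*(1 + 2/g))
q(t) = -3 + t**2 (q(t) = 1*((2 + t**2) - 5) = 1*(-3 + t**2) = -3 + t**2)
-364/q(r(K(3))) - 386/203 = -364/(-3 + (2 + 3)**2) - 386/203 = -364/(-3 + 5**2) - 386*1/203 = -364/(-3 + 25) - 386/203 = -364/22 - 386/203 = -364*1/22 - 386/203 = -182/11 - 386/203 = -41192/2233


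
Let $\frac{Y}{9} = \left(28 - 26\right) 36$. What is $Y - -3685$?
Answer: $4333$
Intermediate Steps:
$Y = 648$ ($Y = 9 \left(28 - 26\right) 36 = 9 \cdot 2 \cdot 36 = 9 \cdot 72 = 648$)
$Y - -3685 = 648 - -3685 = 648 + 3685 = 4333$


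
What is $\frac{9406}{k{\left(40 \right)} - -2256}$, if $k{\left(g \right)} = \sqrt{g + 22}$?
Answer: $\frac{10609968}{2544737} - \frac{4703 \sqrt{62}}{2544737} \approx 4.1548$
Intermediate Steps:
$k{\left(g \right)} = \sqrt{22 + g}$
$\frac{9406}{k{\left(40 \right)} - -2256} = \frac{9406}{\sqrt{22 + 40} - -2256} = \frac{9406}{\sqrt{62} + 2256} = \frac{9406}{2256 + \sqrt{62}}$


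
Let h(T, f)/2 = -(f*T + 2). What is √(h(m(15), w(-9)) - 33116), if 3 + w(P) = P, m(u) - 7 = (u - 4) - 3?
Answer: 6*I*√910 ≈ 181.0*I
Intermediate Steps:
m(u) = u (m(u) = 7 + ((u - 4) - 3) = 7 + ((-4 + u) - 3) = 7 + (-7 + u) = u)
w(P) = -3 + P
h(T, f) = -4 - 2*T*f (h(T, f) = 2*(-(f*T + 2)) = 2*(-(T*f + 2)) = 2*(-(2 + T*f)) = 2*(-2 - T*f) = -4 - 2*T*f)
√(h(m(15), w(-9)) - 33116) = √((-4 - 2*15*(-3 - 9)) - 33116) = √((-4 - 2*15*(-12)) - 33116) = √((-4 + 360) - 33116) = √(356 - 33116) = √(-32760) = 6*I*√910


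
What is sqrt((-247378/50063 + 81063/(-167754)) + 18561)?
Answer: sqrt(145415743611262499014198)/2799422834 ≈ 136.22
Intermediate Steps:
sqrt((-247378/50063 + 81063/(-167754)) + 18561) = sqrt((-247378*1/50063 + 81063*(-1/167754)) + 18561) = sqrt((-247378/50063 - 27021/55918) + 18561) = sqrt(-15185635327/2799422834 + 18561) = sqrt(51944901586547/2799422834) = sqrt(145415743611262499014198)/2799422834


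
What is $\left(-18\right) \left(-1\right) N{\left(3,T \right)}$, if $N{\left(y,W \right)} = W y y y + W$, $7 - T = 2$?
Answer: $2520$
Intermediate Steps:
$T = 5$ ($T = 7 - 2 = 5$)
$N{\left(y,W \right)} = W + W y^{3}$ ($N{\left(y,W \right)} = W y^{2} y + W = W y^{3} + W = W + W y^{3}$)
$\left(-18\right) \left(-1\right) N{\left(3,T \right)} = \left(-18\right) \left(-1\right) 5 \left(1 + 3^{3}\right) = 18 \cdot 5 \left(1 + 27\right) = 18 \cdot 5 \cdot 28 = 18 \cdot 140 = 2520$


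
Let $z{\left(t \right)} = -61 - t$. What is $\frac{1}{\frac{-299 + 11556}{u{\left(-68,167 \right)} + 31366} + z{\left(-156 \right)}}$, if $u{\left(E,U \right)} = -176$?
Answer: $\frac{31190}{2974307} \approx 0.010486$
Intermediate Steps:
$\frac{1}{\frac{-299 + 11556}{u{\left(-68,167 \right)} + 31366} + z{\left(-156 \right)}} = \frac{1}{\frac{-299 + 11556}{-176 + 31366} - -95} = \frac{1}{\frac{11257}{31190} + \left(-61 + 156\right)} = \frac{1}{11257 \cdot \frac{1}{31190} + 95} = \frac{1}{\frac{11257}{31190} + 95} = \frac{1}{\frac{2974307}{31190}} = \frac{31190}{2974307}$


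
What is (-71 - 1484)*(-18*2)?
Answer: 55980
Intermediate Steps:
(-71 - 1484)*(-18*2) = -1555*(-36) = 55980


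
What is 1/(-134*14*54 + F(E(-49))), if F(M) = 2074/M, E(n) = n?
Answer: -49/4965970 ≈ -9.8672e-6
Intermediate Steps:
1/(-134*14*54 + F(E(-49))) = 1/(-134*14*54 + 2074/(-49)) = 1/(-1876*54 + 2074*(-1/49)) = 1/(-101304 - 2074/49) = 1/(-4965970/49) = -49/4965970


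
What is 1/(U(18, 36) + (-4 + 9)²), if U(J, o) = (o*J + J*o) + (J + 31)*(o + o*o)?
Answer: 1/66589 ≈ 1.5017e-5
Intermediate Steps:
U(J, o) = (31 + J)*(o + o²) + 2*J*o (U(J, o) = (J*o + J*o) + (31 + J)*(o + o²) = 2*J*o + (31 + J)*(o + o²) = (31 + J)*(o + o²) + 2*J*o)
1/(U(18, 36) + (-4 + 9)²) = 1/(36*(31 + 3*18 + 31*36 + 18*36) + (-4 + 9)²) = 1/(36*(31 + 54 + 1116 + 648) + 5²) = 1/(36*1849 + 25) = 1/(66564 + 25) = 1/66589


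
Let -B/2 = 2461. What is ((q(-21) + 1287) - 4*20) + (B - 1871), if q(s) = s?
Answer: -5607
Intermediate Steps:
B = -4922 (B = -2*2461 = -4922)
((q(-21) + 1287) - 4*20) + (B - 1871) = ((-21 + 1287) - 4*20) + (-4922 - 1871) = (1266 - 80) - 6793 = 1186 - 6793 = -5607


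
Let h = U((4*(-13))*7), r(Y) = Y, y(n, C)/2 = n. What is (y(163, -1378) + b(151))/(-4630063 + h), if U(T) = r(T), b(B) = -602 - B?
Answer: 427/4630427 ≈ 9.2216e-5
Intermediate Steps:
y(n, C) = 2*n
U(T) = T
h = -364 (h = (4*(-13))*7 = -52*7 = -364)
(y(163, -1378) + b(151))/(-4630063 + h) = (2*163 + (-602 - 1*151))/(-4630063 - 364) = (326 + (-602 - 151))/(-4630427) = (326 - 753)*(-1/4630427) = -427*(-1/4630427) = 427/4630427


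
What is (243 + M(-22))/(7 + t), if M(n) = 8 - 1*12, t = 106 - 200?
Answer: -239/87 ≈ -2.7471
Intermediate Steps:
t = -94
M(n) = -4 (M(n) = 8 - 12 = -4)
(243 + M(-22))/(7 + t) = (243 - 4)/(7 - 94) = 239/(-87) = 239*(-1/87) = -239/87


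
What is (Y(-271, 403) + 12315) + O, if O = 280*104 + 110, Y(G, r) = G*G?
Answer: 114986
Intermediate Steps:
Y(G, r) = G²
O = 29230 (O = 29120 + 110 = 29230)
(Y(-271, 403) + 12315) + O = ((-271)² + 12315) + 29230 = (73441 + 12315) + 29230 = 85756 + 29230 = 114986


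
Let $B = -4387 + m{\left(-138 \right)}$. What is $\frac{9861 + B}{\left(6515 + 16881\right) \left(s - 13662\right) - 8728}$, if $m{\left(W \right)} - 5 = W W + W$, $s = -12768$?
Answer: $- \frac{24385}{618365008} \approx -3.9435 \cdot 10^{-5}$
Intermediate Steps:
$m{\left(W \right)} = 5 + W + W^{2}$ ($m{\left(W \right)} = 5 + \left(W W + W\right) = 5 + \left(W^{2} + W\right) = 5 + \left(W + W^{2}\right) = 5 + W + W^{2}$)
$B = 14524$ ($B = -4387 + \left(5 - 138 + \left(-138\right)^{2}\right) = -4387 + \left(5 - 138 + 19044\right) = -4387 + 18911 = 14524$)
$\frac{9861 + B}{\left(6515 + 16881\right) \left(s - 13662\right) - 8728} = \frac{9861 + 14524}{\left(6515 + 16881\right) \left(-12768 - 13662\right) - 8728} = \frac{24385}{23396 \left(-26430\right) - 8728} = \frac{24385}{-618356280 - 8728} = \frac{24385}{-618365008} = 24385 \left(- \frac{1}{618365008}\right) = - \frac{24385}{618365008}$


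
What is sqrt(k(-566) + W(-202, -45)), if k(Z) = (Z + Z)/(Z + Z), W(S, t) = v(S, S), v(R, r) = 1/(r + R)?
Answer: sqrt(40703)/202 ≈ 0.99876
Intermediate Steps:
v(R, r) = 1/(R + r)
W(S, t) = 1/(2*S) (W(S, t) = 1/(S + S) = 1/(2*S))
k(Z) = 1 (k(Z) = (2*Z)/((2*Z)) = (2*Z)*(1/(2*Z)) = 1)
sqrt(k(-566) + W(-202, -45)) = sqrt(1 + (1/2)/(-202)) = sqrt(1 + (1/2)*(-1/202)) = sqrt(1 - 1/404) = sqrt(403/404) = sqrt(40703)/202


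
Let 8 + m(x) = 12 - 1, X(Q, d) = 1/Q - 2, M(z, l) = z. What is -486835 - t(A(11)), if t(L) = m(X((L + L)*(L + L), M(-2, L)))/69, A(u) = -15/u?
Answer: -11197206/23 ≈ -4.8684e+5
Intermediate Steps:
X(Q, d) = -2 + 1/Q
m(x) = 3 (m(x) = -8 + (12 - 1) = -8 + 11 = 3)
t(L) = 1/23 (t(L) = 3/69 = 3*(1/69) = 1/23)
-486835 - t(A(11)) = -486835 - 1*1/23 = -486835 - 1/23 = -11197206/23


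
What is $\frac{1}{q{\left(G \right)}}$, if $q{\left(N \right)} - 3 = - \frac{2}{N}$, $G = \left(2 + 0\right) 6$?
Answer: $\frac{6}{17} \approx 0.35294$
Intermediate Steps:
$G = 12$ ($G = 2 \cdot 6 = 12$)
$q{\left(N \right)} = 3 - \frac{2}{N}$
$\frac{1}{q{\left(G \right)}} = \frac{1}{3 - \frac{2}{12}} = \frac{1}{3 - \frac{1}{6}} = \frac{1}{\frac{17}{6}} = \frac{6}{17}$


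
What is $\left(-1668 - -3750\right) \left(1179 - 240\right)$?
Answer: $1954998$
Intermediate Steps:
$\left(-1668 - -3750\right) \left(1179 - 240\right) = \left(-1668 + 3750\right) 939 = 2082 \cdot 939 = 1954998$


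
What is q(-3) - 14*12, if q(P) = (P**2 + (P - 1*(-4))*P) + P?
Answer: -165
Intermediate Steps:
q(P) = P + P**2 + P*(4 + P) (q(P) = (P**2 + (P + 4)*P) + P = (P**2 + (4 + P)*P) + P = (P**2 + P*(4 + P)) + P = P + P**2 + P*(4 + P))
q(-3) - 14*12 = -3*(5 + 2*(-3)) - 14*12 = -3*(5 - 6) - 168 = -3*(-1) - 168 = 3 - 168 = -165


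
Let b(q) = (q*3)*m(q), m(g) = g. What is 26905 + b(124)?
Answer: 73033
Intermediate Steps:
b(q) = 3*q² (b(q) = (q*3)*q = (3*q)*q = 3*q²)
26905 + b(124) = 26905 + 3*124² = 26905 + 3*15376 = 26905 + 46128 = 73033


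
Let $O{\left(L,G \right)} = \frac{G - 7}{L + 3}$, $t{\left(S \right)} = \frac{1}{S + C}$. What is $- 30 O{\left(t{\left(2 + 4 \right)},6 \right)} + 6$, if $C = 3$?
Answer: $\frac{219}{14} \approx 15.643$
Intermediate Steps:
$t{\left(S \right)} = \frac{1}{3 + S}$ ($t{\left(S \right)} = \frac{1}{S + 3} = \frac{1}{3 + S}$)
$O{\left(L,G \right)} = \frac{-7 + G}{3 + L}$
$- 30 O{\left(t{\left(2 + 4 \right)},6 \right)} + 6 = - 30 \frac{-7 + 6}{3 + \frac{1}{3 + \left(2 + 4\right)}} + 6 = - 30 \frac{1}{3 + \frac{1}{3 + 6}} \left(-1\right) + 6 = - 30 \frac{1}{3 + \frac{1}{9}} \left(-1\right) + 6 = - 30 \frac{1}{\frac{28}{9}} \left(-1\right) + 6 = - 30 \cdot \frac{9}{28} \left(-1\right) + 6 = \left(-30\right) \left(- \frac{9}{28}\right) + 6 = \frac{135}{14} + 6 = \frac{219}{14}$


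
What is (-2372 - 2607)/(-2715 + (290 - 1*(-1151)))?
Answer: 383/98 ≈ 3.9082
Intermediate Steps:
(-2372 - 2607)/(-2715 + (290 - 1*(-1151))) = -4979/(-2715 + (290 + 1151)) = -4979/(-2715 + 1441) = -4979/(-1274) = -4979*(-1/1274) = 383/98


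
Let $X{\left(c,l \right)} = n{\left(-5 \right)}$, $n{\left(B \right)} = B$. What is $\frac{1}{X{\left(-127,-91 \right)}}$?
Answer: $- \frac{1}{5} \approx -0.2$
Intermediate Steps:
$X{\left(c,l \right)} = -5$
$\frac{1}{X{\left(-127,-91 \right)}} = \frac{1}{-5} = - \frac{1}{5}$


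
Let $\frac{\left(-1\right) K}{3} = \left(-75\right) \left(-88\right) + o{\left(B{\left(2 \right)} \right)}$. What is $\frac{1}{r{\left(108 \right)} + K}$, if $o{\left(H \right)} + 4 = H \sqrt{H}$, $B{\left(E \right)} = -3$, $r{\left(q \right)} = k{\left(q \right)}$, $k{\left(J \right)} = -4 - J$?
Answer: $- \frac{19900}{396010243} - \frac{9 i \sqrt{3}}{396010243} \approx -5.0251 \cdot 10^{-5} - 3.9364 \cdot 10^{-8} i$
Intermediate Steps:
$r{\left(q \right)} = -4 - q$
$o{\left(H \right)} = -4 + H^{\frac{3}{2}}$ ($o{\left(H \right)} = -4 + H \sqrt{H} = -4 + H^{\frac{3}{2}}$)
$K = -19788 + 9 i \sqrt{3}$ ($K = - 3 \left(\left(-75\right) \left(-88\right) - \left(4 - \left(-3\right)^{\frac{3}{2}}\right)\right) = - 3 \left(6600 - \left(4 + 3 i \sqrt{3}\right)\right) = - 3 \left(6596 - 3 i \sqrt{3}\right) = -19788 + 9 i \sqrt{3} \approx -19788.0 + 15.588 i$)
$\frac{1}{r{\left(108 \right)} + K} = \frac{1}{\left(-4 - 108\right) - \left(19788 - 9 i \sqrt{3}\right)} = \frac{1}{-112 - \left(19788 - 9 i \sqrt{3}\right)} = \frac{1}{-19900 + 9 i \sqrt{3}}$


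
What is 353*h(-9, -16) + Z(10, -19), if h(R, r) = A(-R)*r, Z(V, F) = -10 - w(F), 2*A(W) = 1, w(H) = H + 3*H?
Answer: -2758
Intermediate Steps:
w(H) = 4*H
A(W) = 1/2 (A(W) = (1/2)*1 = 1/2)
Z(V, F) = -10 - 4*F
h(R, r) = r/2
353*h(-9, -16) + Z(10, -19) = 353*((1/2)*(-16)) + (-10 - 4*(-19)) = 353*(-8) + (-10 + 76) = -2824 + 66 = -2758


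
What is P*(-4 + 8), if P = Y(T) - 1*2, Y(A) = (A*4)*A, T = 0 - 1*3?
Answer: 136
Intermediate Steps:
T = -3 (T = 0 - 3 = -3)
Y(A) = 4*A² (Y(A) = (4*A)*A = 4*A²)
P = 34 (P = 4*(-3)² - 1*2 = 4*9 - 2 = 36 - 2 = 34)
P*(-4 + 8) = 34*(-4 + 8) = 34*4 = 136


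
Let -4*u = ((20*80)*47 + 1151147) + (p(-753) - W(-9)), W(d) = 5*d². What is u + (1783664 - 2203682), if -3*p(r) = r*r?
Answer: -2717011/4 ≈ -6.7925e+5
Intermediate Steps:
p(r) = -r²/3 (p(r) = -r*r/3 = -r²/3)
u = -1036939/4 (u = -(((20*80)*47 + 1151147) + (-⅓*(-753)² - 5*(-9)²))/4 = -((1600*47 + 1151147) + (-⅓*567009 - 5*81))/4 = -((75200 + 1151147) + (-189003 - 1*405))/4 = -(1226347 + (-189003 - 405))/4 = -(1226347 - 189408)/4 = -¼*1036939 = -1036939/4 ≈ -2.5923e+5)
u + (1783664 - 2203682) = -1036939/4 + (1783664 - 2203682) = -1036939/4 - 420018 = -2717011/4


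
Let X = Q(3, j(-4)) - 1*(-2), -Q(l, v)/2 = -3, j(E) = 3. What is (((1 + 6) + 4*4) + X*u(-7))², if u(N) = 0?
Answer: 529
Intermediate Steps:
Q(l, v) = 6 (Q(l, v) = -2*(-3) = 6)
X = 8 (X = 6 - 1*(-2) = 6 + 2 = 8)
(((1 + 6) + 4*4) + X*u(-7))² = (((1 + 6) + 4*4) + 8*0)² = ((7 + 16) + 0)² = (23 + 0)² = 23² = 529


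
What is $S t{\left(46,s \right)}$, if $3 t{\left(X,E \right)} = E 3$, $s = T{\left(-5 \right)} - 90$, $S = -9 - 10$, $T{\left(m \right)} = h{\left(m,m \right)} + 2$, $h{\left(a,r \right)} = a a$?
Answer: $1197$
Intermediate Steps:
$h{\left(a,r \right)} = a^{2}$
$T{\left(m \right)} = 2 + m^{2}$ ($T{\left(m \right)} = m^{2} + 2 = 2 + m^{2}$)
$S = -19$
$s = -63$ ($s = \left(2 + \left(-5\right)^{2}\right) - 90 = \left(2 + 25\right) - 90 = 27 - 90 = -63$)
$t{\left(X,E \right)} = E$ ($t{\left(X,E \right)} = \frac{E 3}{3} = \frac{3 E}{3} = E$)
$S t{\left(46,s \right)} = \left(-19\right) \left(-63\right) = 1197$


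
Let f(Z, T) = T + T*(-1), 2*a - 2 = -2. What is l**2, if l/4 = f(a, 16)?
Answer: 0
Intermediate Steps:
a = 0 (a = 1 + (1/2)*(-2) = 1 - 1 = 0)
f(Z, T) = 0 (f(Z, T) = T - T = 0)
l = 0 (l = 4*0 = 0)
l**2 = 0**2 = 0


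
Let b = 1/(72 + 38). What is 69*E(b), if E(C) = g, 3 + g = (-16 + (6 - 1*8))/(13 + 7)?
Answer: -2691/10 ≈ -269.10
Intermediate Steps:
b = 1/110 ≈ 0.0090909
g = -39/10 (g = -3 + (-16 + (6 - 1*8))/(13 + 7) = -3 + (-16 + (6 - 8))/20 = -3 + (-16 - 2)*(1/20) = -3 - 18*1/20 = -3 - 9/10 = -39/10 ≈ -3.9000)
E(C) = -39/10
69*E(b) = 69*(-39/10) = -2691/10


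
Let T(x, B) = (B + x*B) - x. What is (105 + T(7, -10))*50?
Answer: 900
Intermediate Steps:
T(x, B) = B - x + B*x (T(x, B) = (B + B*x) - x = B - x + B*x)
(105 + T(7, -10))*50 = (105 + (-10 - 1*7 - 10*7))*50 = (105 + (-10 - 7 - 70))*50 = (105 - 87)*50 = 18*50 = 900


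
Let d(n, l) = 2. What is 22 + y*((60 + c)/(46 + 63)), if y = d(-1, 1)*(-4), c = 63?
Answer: 1414/109 ≈ 12.972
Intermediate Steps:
y = -8 (y = 2*(-4) = -8)
22 + y*((60 + c)/(46 + 63)) = 22 - 8*(60 + 63)/(46 + 63) = 22 - 984/109 = 1414/109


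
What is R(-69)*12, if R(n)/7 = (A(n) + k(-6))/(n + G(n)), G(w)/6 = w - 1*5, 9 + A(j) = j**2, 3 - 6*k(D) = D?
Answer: -44366/57 ≈ -778.35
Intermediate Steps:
k(D) = 1/2 - D/6
A(j) = -9 + j**2
G(w) = -30 + 6*w (G(w) = 6*(w - 1*5) = 6*(w - 5) = 6*(-5 + w) = -30 + 6*w)
R(n) = 7*(-15/2 + n**2)/(-30 + 7*n) (R(n) = 7*(((-9 + n**2) + (1/2 - 1/6*(-6)))/(n + (-30 + 6*n))) = 7*(((-9 + n**2) + (1/2 + 1))/(-30 + 7*n)) = 7*(((-9 + n**2) + 3/2)/(-30 + 7*n)) = 7*((-15/2 + n**2)/(-30 + 7*n)) = 7*(-15/2 + n**2)/(-30 + 7*n))
R(-69)*12 = (7*(-15 + 2*(-69)**2)/(2*(-30 + 7*(-69))))*12 = (7*(-15 + 2*4761)/(2*(-30 - 483)))*12 = ((7/2)*(-15 + 9522)/(-513))*12 = ((7/2)*(-1/513)*9507)*12 = -22183/342*12 = -44366/57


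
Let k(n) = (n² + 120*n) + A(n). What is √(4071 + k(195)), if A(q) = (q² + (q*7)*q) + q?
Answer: 3*√41099 ≈ 608.19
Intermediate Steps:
A(q) = q + 8*q² (A(q) = (q² + (7*q)*q) + q = (q² + 7*q²) + q = 8*q² + q = q + 8*q²)
k(n) = n² + 120*n + n*(1 + 8*n) (k(n) = (n² + 120*n) + n*(1 + 8*n) = n² + 120*n + n*(1 + 8*n))
√(4071 + k(195)) = √(4071 + 195*(121 + 9*195)) = √(4071 + 195*(121 + 1755)) = √(4071 + 195*1876) = √(4071 + 365820) = √369891 = 3*√41099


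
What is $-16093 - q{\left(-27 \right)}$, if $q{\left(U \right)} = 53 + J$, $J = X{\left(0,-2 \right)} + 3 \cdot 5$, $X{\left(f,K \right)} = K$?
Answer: $-16159$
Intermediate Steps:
$J = 13$ ($J = -2 + 3 \cdot 5 = -2 + 15 = 13$)
$q{\left(U \right)} = 66$ ($q{\left(U \right)} = 53 + 13 = 66$)
$-16093 - q{\left(-27 \right)} = -16093 - 66 = -16159$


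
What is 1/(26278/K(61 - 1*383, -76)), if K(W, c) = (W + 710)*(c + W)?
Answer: -77212/13139 ≈ -5.8765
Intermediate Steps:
K(W, c) = (710 + W)*(W + c)
1/(26278/K(61 - 1*383, -76)) = 1/(26278/((61 - 1*383)² + 710*(61 - 1*383) + 710*(-76) + (61 - 1*383)*(-76))) = 1/(26278/((61 - 383)² + 710*(61 - 383) - 53960 + (61 - 383)*(-76))) = 1/(26278/((-322)² + 710*(-322) - 53960 - 322*(-76))) = 1/(26278/(103684 - 228620 - 53960 + 24472)) = 1/(26278/(-154424)) = 1/(26278*(-1/154424)) = 1/(-13139/77212) = -77212/13139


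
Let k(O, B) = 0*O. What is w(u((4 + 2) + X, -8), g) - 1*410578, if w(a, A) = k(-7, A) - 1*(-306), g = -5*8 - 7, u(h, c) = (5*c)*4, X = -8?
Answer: -410272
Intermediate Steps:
k(O, B) = 0
u(h, c) = 20*c
g = -47 (g = -40 - 7 = -47)
w(a, A) = 306 (w(a, A) = 0 - 1*(-306) = 0 + 306 = 306)
w(u((4 + 2) + X, -8), g) - 1*410578 = 306 - 1*410578 = 306 - 410578 = -410272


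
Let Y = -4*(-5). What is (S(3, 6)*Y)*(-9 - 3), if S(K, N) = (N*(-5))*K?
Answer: 21600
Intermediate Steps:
S(K, N) = -5*K*N (S(K, N) = (-5*N)*K = -5*K*N)
Y = 20
(S(3, 6)*Y)*(-9 - 3) = (-5*3*6*20)*(-9 - 3) = -90*20*(-12) = -1800*(-12) = 21600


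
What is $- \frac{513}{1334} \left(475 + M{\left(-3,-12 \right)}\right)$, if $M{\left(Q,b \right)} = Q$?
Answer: $- \frac{121068}{667} \approx -181.51$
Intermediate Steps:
$- \frac{513}{1334} \left(475 + M{\left(-3,-12 \right)}\right) = - \frac{513}{1334} \left(475 - 3\right) = \left(-513\right) \frac{1}{1334} \cdot 472 = \left(- \frac{513}{1334}\right) 472 = - \frac{121068}{667}$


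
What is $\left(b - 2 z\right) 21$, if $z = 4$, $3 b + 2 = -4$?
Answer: $-210$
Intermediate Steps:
$b = -2$ ($b = - \frac{2}{3} + \frac{1}{3} \left(-4\right) = - \frac{2}{3} - \frac{4}{3} = -2$)
$\left(b - 2 z\right) 21 = \left(-2 - 8\right) 21 = \left(-10\right) 21 = -210$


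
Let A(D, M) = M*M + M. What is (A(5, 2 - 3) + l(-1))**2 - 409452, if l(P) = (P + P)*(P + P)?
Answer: -409436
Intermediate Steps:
l(P) = 4*P**2 (l(P) = (2*P)*(2*P) = 4*P**2)
A(D, M) = M + M**2 (A(D, M) = M**2 + M = M + M**2)
(A(5, 2 - 3) + l(-1))**2 - 409452 = ((2 - 3)*(1 + (2 - 3)) + 4*(-1)**2)**2 - 409452 = (-(1 - 1) + 4*1)**2 - 409452 = (-1*0 + 4)**2 - 409452 = (0 + 4)**2 - 409452 = 4**2 - 409452 = 16 - 409452 = -409436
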